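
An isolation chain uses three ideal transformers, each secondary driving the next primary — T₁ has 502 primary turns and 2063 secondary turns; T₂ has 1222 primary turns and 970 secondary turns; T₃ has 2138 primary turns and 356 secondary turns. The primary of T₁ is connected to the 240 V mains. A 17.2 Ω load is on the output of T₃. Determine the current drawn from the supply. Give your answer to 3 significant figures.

Secondary of T₁: V = 240.00 × 2063/502 = 986.29 V.
Secondary of T₂: V = 986.29 × 970/1222 = 782.90 V.
Secondary of T₃: V = 782.90 × 356/2138 = 130.36 V.
I_load = 130.36/17.2 = 7.5792 A, so P_out = 130.36 × 7.5792 = 988.03 W.
All ideal ⇒ P_in = P_out, so I_supply = 988.03/240 = 4.12 A.

I_supply ≈ 4.12 A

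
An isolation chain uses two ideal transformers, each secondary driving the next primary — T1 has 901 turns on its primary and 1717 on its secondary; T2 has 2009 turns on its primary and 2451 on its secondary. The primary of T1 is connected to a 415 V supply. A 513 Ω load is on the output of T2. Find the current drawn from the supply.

I_supply ≈ 4.37 A

Secondary of T1: V = 415.00 × 1717/901 = 790.85 V.
Secondary of T2: V = 790.85 × 2451/2009 = 964.84 V.
I_load = 964.84/513 = 1.8808 A, so P_out = 964.84 × 1.8808 = 1814.7 W.
All ideal ⇒ P_in = P_out, so I_supply = 1814.7/415 = 4.37 A.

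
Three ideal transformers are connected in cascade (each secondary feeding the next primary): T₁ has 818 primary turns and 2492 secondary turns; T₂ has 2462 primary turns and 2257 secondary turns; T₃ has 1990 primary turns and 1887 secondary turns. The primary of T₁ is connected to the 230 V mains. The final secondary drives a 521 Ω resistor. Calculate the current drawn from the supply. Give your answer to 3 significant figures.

I_supply ≈ 3.10 A

Secondary of T₁: V = 230.00 × 2492/818 = 700.68 V.
Secondary of T₂: V = 700.68 × 2257/2462 = 642.34 V.
Secondary of T₃: V = 642.34 × 1887/1990 = 609.09 V.
I_load = 609.09/521 = 1.1691 A, so P_out = 609.09 × 1.1691 = 712.09 W.
All ideal ⇒ P_in = P_out, so I_supply = 712.09/230 = 3.10 A.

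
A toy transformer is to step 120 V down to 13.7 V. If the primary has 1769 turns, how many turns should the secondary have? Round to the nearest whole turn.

N_s = 202 turns

N_s/N_p = V_s/V_p, so N_s = 1769 × 13.7/120 = 202.0 ≈ 202 turns.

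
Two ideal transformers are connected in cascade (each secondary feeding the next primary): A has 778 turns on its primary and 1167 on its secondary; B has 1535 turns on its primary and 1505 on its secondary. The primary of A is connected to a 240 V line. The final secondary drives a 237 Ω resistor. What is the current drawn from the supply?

I_supply ≈ 2.19 A

Secondary of A: V = 240.00 × 1167/778 = 360.00 V.
Secondary of B: V = 360.00 × 1505/1535 = 352.96 V.
I_load = 352.96/237 = 1.4893 A, so P_out = 352.96 × 1.4893 = 525.67 W.
All ideal ⇒ P_in = P_out, so I_supply = 525.67/240 = 2.19 A.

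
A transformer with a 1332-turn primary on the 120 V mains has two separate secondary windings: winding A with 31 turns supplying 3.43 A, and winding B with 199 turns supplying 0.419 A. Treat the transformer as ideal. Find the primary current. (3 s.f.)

V_A = 120 × 31/1332 = 2.7928 V; V_B = 120 × 199/1332 = 17.928 V.
P_out = V_A I_A + V_B I_B = 2.7928×3.43 + 17.928×0.419 = 9.5793 + 7.5118 = 17.091 W.
Ideal ⇒ P_in = P_out, so I_p = P_out/V_p = 17.091/120 = 0.142 A.

I_p ≈ 0.142 A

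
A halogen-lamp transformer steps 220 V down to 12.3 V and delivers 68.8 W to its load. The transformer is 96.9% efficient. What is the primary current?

I_p ≈ 0.323 A

P_in = P_out/η = 68.8/0.969 = 71.001 W.
I_p = P_in/V_p = 71.001/220 = 0.323 A.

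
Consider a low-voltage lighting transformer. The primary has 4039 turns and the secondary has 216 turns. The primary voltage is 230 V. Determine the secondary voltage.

V_s/V_p = N_s/N_p, so V_s = 230 × 216/4039 = 12.3 V.

V_s ≈ 12.3 V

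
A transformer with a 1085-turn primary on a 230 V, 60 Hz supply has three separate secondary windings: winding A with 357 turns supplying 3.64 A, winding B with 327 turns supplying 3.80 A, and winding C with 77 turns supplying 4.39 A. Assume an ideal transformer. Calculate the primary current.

I_p ≈ 2.65 A

V_A = 230 × 357/1085 = 75.677 V; V_B = 230 × 327/1085 = 69.318 V; V_C = 230 × 77/1085 = 16.323 V.
P_out = V_A I_A + V_B I_B + V_C I_C = 75.677×3.64 + 69.318×3.80 + 16.323×4.39 = 275.47 + 263.41 + 71.656 = 610.53 W.
Ideal ⇒ P_in = P_out, so I_p = P_out/V_p = 610.53/230 = 2.65 A.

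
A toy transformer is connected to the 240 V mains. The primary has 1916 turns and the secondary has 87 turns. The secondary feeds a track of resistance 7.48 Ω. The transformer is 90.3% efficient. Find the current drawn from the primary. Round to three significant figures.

V_s = 240 × 87/1916 = 10.898 V.
I_s = V_s/R = 10.898/7.48 = 1.4569 A.
P_out = V_s I_s = 10.898 × 1.4569 = 15.877 W.
P_in = P_out/η = 15.877/0.903 = 17.583 W.
I_p = P_in/V_p = 17.583/240 = 0.0733 A.

I_p ≈ 0.0733 A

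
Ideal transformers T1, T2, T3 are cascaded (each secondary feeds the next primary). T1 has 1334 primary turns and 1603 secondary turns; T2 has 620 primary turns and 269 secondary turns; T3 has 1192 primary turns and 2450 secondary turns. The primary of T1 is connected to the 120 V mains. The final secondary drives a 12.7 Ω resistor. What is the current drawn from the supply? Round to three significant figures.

I_supply ≈ 10.9 A

After T1: V = 120.00 × 1603/1334 = 144.20 V.
After T2: V = 144.20 × 269/620 = 62.563 V.
After T3: V = 62.563 × 2450/1192 = 128.59 V.
I_load = 128.59/12.7 = 10.125 A, so P_out = 128.59 × 10.125 = 1302.0 W.
All ideal ⇒ P_in = P_out, so I_supply = 1302.0/120 = 10.9 A.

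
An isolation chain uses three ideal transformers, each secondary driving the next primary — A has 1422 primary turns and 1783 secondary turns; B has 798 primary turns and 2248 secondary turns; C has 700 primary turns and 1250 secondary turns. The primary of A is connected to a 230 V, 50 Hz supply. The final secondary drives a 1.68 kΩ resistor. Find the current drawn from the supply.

After A: V = 230.00 × 1783/1422 = 288.39 V.
After B: V = 288.39 × 2248/798 = 812.41 V.
After C: V = 812.41 × 1250/700 = 1450.7 V.
I_load = 1450.7/1680 = 0.86353 A, so P_out = 1450.7 × 0.86353 = 1252.7 W.
All ideal ⇒ P_in = P_out, so I_supply = 1252.7/230 = 5.45 A.

I_supply ≈ 5.45 A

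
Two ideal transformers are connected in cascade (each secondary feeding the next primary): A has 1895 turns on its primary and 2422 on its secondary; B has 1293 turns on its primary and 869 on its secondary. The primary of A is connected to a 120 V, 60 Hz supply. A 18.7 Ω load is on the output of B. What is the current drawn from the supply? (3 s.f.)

After A: V = 120.00 × 2422/1895 = 153.37 V.
After B: V = 153.37 × 869/1293 = 103.08 V.
I_load = 103.08/18.7 = 5.5122 A, so P_out = 103.08 × 5.5122 = 568.19 W.
All ideal ⇒ P_in = P_out, so I_supply = 568.19/120 = 4.73 A.

I_supply ≈ 4.73 A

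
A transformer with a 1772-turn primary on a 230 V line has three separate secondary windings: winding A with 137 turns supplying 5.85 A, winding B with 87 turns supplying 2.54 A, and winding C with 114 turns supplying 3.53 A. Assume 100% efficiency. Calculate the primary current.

V_A = 230 × 137/1772 = 17.782 V; V_B = 230 × 87/1772 = 11.292 V; V_C = 230 × 114/1772 = 14.797 V.
P_out = V_A I_A + V_B I_B + V_C I_C = 17.782×5.85 + 11.292×2.54 + 14.797×3.53 = 104.03 + 28.683 + 52.233 = 184.94 W.
Ideal ⇒ P_in = P_out, so I_p = P_out/V_p = 184.94/230 = 0.804 A.

I_p ≈ 0.804 A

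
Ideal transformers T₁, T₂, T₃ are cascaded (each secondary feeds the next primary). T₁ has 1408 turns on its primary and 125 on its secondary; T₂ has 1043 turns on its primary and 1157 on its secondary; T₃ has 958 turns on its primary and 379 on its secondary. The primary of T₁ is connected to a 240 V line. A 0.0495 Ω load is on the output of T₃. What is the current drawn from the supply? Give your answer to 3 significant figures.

Secondary of T₁: V = 240.00 × 125/1408 = 21.307 V.
Secondary of T₂: V = 21.307 × 1157/1043 = 23.636 V.
Secondary of T₃: V = 23.636 × 379/958 = 9.3506 V.
I_load = 9.3506/0.0495 = 188.90 A, so P_out = 9.3506 × 188.90 = 1766.4 W.
All ideal ⇒ P_in = P_out, so I_supply = 1766.4/240 = 7.36 A.

I_supply ≈ 7.36 A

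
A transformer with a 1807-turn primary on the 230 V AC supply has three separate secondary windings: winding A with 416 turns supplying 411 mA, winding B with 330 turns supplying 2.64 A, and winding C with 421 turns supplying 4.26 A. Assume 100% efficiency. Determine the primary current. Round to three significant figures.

V_A = 230 × 416/1807 = 52.950 V; V_B = 230 × 330/1807 = 42.003 V; V_C = 230 × 421/1807 = 53.586 V.
P_out = V_A I_A + V_B I_B + V_C I_C = 52.950×0.411 + 42.003×2.64 + 53.586×4.26 = 21.762 + 110.89 + 228.28 = 360.93 W.
Ideal ⇒ P_in = P_out, so I_p = P_out/V_p = 360.93/230 = 1.57 A.

I_p ≈ 1.57 A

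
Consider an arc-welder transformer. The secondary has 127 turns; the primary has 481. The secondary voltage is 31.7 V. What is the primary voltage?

V_p ≈ 120 V

V_p/V_s = N_p/N_s, so V_p = 31.7 × 481/127 = 120 V.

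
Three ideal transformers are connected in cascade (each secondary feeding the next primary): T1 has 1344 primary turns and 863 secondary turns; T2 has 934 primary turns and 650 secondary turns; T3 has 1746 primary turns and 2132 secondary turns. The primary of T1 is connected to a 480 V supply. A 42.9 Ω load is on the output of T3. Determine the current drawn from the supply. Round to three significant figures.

After T1: V = 480.00 × 863/1344 = 308.21 V.
After T2: V = 308.21 × 650/934 = 214.50 V.
After T3: V = 214.50 × 2132/1746 = 261.92 V.
I_load = 261.92/42.9 = 6.1053 A, so P_out = 261.92 × 6.1053 = 1599.1 W.
All ideal ⇒ P_in = P_out, so I_supply = 1599.1/480 = 3.33 A.

I_supply ≈ 3.33 A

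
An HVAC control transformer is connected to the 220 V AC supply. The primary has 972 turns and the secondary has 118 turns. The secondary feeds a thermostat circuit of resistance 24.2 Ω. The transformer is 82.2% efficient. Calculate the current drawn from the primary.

V_s = 220 × 118/972 = 26.708 V.
I_s = V_s/R = 26.708/24.2 = 1.1036 A.
P_out = V_s I_s = 26.708 × 1.1036 = 29.476 W.
P_in = P_out/η = 29.476/0.822 = 35.858 W.
I_p = P_in/V_p = 35.858/220 = 0.163 A.

I_p ≈ 0.163 A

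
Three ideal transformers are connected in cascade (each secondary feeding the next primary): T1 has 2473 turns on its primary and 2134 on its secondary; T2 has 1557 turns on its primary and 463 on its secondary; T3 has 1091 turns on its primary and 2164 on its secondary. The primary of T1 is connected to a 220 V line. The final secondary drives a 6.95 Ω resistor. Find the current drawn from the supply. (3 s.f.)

I_supply ≈ 8.20 A

Secondary of T1: V = 220.00 × 2134/2473 = 189.84 V.
Secondary of T2: V = 189.84 × 463/1557 = 56.453 V.
Secondary of T3: V = 56.453 × 2164/1091 = 111.97 V.
I_load = 111.97/6.95 = 16.111 A, so P_out = 111.97 × 16.111 = 1804.1 W.
All ideal ⇒ P_in = P_out, so I_supply = 1804.1/220 = 8.20 A.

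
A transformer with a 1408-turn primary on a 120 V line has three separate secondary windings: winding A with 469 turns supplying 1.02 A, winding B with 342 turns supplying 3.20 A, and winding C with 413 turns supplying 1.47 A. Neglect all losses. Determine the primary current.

I_p ≈ 1.55 A

V_A = 120 × 469/1408 = 39.972 V; V_B = 120 × 342/1408 = 29.148 V; V_C = 120 × 413/1408 = 35.199 V.
P_out = V_A I_A + V_B I_B + V_C I_C = 39.972×1.02 + 29.148×3.20 + 35.199×1.47 = 40.771 + 93.273 + 51.742 = 185.79 W.
Ideal ⇒ P_in = P_out, so I_p = P_out/V_p = 185.79/120 = 1.55 A.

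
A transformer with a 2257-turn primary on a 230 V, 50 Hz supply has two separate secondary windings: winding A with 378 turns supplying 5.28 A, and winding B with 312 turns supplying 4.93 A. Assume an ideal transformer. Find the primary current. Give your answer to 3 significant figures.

V_A = 230 × 378/2257 = 38.520 V; V_B = 230 × 312/2257 = 31.794 V.
P_out = V_A I_A + V_B I_B = 38.520×5.28 + 31.794×4.93 = 203.39 + 156.75 = 360.13 W.
Ideal ⇒ P_in = P_out, so I_p = P_out/V_p = 360.13/230 = 1.57 A.

I_p ≈ 1.57 A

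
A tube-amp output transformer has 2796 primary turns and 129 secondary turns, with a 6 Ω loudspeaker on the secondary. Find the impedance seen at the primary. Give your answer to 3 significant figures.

Z_p = (N_p/N_s)² × Z_s = (2796/129)² × 6 = 2820 Ω.

Z_p ≈ 2820 Ω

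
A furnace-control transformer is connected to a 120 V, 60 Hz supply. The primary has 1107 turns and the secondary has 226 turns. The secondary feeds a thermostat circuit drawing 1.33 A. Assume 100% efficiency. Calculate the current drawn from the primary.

For an ideal transformer I_p N_p = I_s N_s, so I_p = 1.33 × 226/1107 = 0.272 A.

I_p ≈ 0.272 A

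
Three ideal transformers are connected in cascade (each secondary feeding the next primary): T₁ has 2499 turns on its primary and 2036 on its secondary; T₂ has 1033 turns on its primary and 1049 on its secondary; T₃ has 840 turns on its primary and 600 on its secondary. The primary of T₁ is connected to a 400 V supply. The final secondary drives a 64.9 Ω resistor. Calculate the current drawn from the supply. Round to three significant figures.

After T₁: V = 400.00 × 2036/2499 = 325.89 V.
After T₂: V = 325.89 × 1049/1033 = 330.94 V.
After T₃: V = 330.94 × 600/840 = 236.38 V.
I_load = 236.38/64.9 = 3.6423 A, so P_out = 236.38 × 3.6423 = 860.98 W.
All ideal ⇒ P_in = P_out, so I_supply = 860.98/400 = 2.15 A.

I_supply ≈ 2.15 A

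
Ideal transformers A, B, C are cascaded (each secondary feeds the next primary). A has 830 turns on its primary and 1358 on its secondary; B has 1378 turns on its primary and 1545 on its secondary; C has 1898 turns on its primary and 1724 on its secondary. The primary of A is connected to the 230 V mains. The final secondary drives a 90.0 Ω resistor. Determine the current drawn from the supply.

I_supply ≈ 7.10 A

After A: V = 230.00 × 1358/830 = 376.31 V.
After B: V = 376.31 × 1545/1378 = 421.92 V.
After C: V = 421.92 × 1724/1898 = 383.24 V.
I_load = 383.24/90.0 = 4.2582 A, so P_out = 383.24 × 4.2582 = 1631.9 W.
All ideal ⇒ P_in = P_out, so I_supply = 1631.9/230 = 7.10 A.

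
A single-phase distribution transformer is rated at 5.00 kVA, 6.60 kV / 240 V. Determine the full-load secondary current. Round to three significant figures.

I_s = S/V_s = 5000/240 = 20.8 A.

I_s ≈ 20.8 A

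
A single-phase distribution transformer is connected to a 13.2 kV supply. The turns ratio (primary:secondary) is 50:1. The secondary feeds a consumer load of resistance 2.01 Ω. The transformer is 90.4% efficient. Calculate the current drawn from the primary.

I_p ≈ 2.91 A

V_s = 13200 × 1/50 = 264.00 V.
I_s = V_s/R = 264.00/2.01 = 131.34 A.
P_out = V_s I_s = 264.00 × 131.34 = 34675 W.
P_in = P_out/η = 34675/0.904 = 38357 W.
I_p = P_in/V_p = 38357/13200 = 2.91 A.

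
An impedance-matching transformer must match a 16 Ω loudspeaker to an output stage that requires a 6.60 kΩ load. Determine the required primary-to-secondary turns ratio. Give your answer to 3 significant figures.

Z_p/Z_s = (N_p/N_s)², so N_p/N_s = √(6600/16) = √412 = 20.3.

N_p/N_s ≈ 20.3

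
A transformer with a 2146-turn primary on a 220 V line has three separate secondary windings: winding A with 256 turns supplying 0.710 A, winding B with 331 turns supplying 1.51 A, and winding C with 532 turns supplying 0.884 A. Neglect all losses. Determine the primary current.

I_p ≈ 0.537 A

V_A = 220 × 256/2146 = 26.244 V; V_B = 220 × 331/2146 = 33.933 V; V_C = 220 × 532/2146 = 54.539 V.
P_out = V_A I_A + V_B I_B + V_C I_C = 26.244×0.710 + 33.933×1.51 + 54.539×0.884 = 18.633 + 51.239 + 48.212 = 118.08 W.
Ideal ⇒ P_in = P_out, so I_p = P_out/V_p = 118.08/220 = 0.537 A.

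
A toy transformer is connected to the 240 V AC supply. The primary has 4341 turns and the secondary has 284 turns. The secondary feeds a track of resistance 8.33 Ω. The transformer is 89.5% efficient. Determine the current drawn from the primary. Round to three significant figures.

I_p ≈ 0.138 A

V_s = 240 × 284/4341 = 15.701 V.
I_s = V_s/R = 15.701/8.33 = 1.8849 A.
P_out = V_s I_s = 15.701 × 1.8849 = 29.596 W.
P_in = P_out/η = 29.596/0.895 = 33.068 W.
I_p = P_in/V_p = 33.068/240 = 0.138 A.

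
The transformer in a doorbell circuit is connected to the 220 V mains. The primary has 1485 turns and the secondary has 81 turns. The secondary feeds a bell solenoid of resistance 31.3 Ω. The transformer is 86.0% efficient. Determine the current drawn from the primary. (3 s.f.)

V_s = 220 × 81/1485 = 12.000 V.
I_s = V_s/R = 12.000/31.3 = 0.38339 A.
P_out = V_s I_s = 12.000 × 0.38339 = 4.6006 W.
P_in = P_out/η = 4.6006/0.860 = 5.3496 W.
I_p = P_in/V_p = 5.3496/220 = 0.0243 A.

I_p ≈ 0.0243 A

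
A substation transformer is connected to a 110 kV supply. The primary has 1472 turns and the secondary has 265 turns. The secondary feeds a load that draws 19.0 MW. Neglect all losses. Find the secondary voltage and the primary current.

V_s ≈ 19800 V, I_p ≈ 173 A

V_s = V_p × N_s/N_p = 110000 × 265/1472 = 19803 V.
I_s = P/V_s = 1.90×10^7/19803 = 959.45 A.
I_p = I_s × N_s/N_p = 959.45 × 265/1472 = 173 A.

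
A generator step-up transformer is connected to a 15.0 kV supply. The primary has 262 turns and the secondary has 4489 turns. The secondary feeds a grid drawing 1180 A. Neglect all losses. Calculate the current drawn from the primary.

I_p ≈ 20200 A

For an ideal transformer I_p N_p = I_s N_s, so I_p = 1180 × 4489/262 = 20200 A.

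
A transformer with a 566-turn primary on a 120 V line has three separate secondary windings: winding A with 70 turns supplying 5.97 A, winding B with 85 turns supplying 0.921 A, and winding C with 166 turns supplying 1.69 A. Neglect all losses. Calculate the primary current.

I_p ≈ 1.37 A

V_A = 120 × 70/566 = 14.841 V; V_B = 120 × 85/566 = 18.021 V; V_C = 120 × 166/566 = 35.194 V.
P_out = V_A I_A + V_B I_B + V_C I_C = 14.841×5.97 + 18.021×0.921 + 35.194×1.69 = 88.601 + 16.598 + 59.478 = 164.68 W.
Ideal ⇒ P_in = P_out, so I_p = P_out/V_p = 164.68/120 = 1.37 A.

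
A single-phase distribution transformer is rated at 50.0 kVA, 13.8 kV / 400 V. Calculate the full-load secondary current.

I_s ≈ 125 A

I_s = S/V_s = 50000/400 = 125 A.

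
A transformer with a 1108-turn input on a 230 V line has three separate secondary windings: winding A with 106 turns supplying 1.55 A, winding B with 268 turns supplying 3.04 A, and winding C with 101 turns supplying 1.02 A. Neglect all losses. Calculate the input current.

I_in ≈ 0.977 A

V_A = 230 × 106/1108 = 22.004 V; V_B = 230 × 268/1108 = 55.632 V; V_C = 230 × 101/1108 = 20.966 V.
P_out = V_A I_A + V_B I_B + V_C I_C = 22.004×1.55 + 55.632×3.04 + 20.966×1.02 = 34.106 + 169.12 + 21.385 = 224.61 W.
Ideal ⇒ P_in = P_out, so I_in = P_out/V_in = 224.61/230 = 0.977 A.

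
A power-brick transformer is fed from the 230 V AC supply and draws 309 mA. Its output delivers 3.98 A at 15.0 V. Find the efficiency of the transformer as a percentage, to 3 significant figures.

P_in = 230 × 0.309 = 71.0700 W.
P_out = 15.0 × 3.98 = 59.7000 W.
η = P_out/P_in = 59.7000/71.0700 = 0.840.

η ≈ 84.0%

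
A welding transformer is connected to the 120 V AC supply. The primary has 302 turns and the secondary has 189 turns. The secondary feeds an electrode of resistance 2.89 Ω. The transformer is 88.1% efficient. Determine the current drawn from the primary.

V_s = 120 × 189/302 = 75.099 V.
I_s = V_s/R = 75.099/2.89 = 25.986 A.
P_out = V_s I_s = 75.099 × 25.986 = 1951.5 W.
P_in = P_out/η = 1951.5/0.881 = 2215.1 W.
I_p = P_in/V_p = 2215.1/120 = 18.5 A.

I_p ≈ 18.5 A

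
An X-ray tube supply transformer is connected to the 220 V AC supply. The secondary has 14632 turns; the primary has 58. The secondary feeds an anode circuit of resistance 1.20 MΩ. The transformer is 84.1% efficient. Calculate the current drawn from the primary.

V_s = 220 × 14632/58 = 55501 V.
I_s = V_s/R = 55501/(1.20×10^6) = 0.046251 A.
P_out = V_s I_s = 55501 × 0.046251 = 2566.9 W.
P_in = P_out/η = 2566.9/0.841 = 3052.2 W.
I_p = P_in/V_p = 3052.2/220 = 13.9 A.

I_p ≈ 13.9 A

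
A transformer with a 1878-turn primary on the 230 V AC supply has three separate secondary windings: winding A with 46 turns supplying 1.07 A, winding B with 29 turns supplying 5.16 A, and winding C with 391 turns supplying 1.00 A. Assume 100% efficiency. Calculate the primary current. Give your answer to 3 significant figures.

V_A = 230 × 46/1878 = 5.6337 V; V_B = 230 × 29/1878 = 3.5517 V; V_C = 230 × 391/1878 = 47.886 V.
P_out = V_A I_A + V_B I_B + V_C I_C = 5.6337×1.07 + 3.5517×5.16 + 47.886×1.00 = 6.0280 + 18.327 + 47.886 = 72.241 W.
Ideal ⇒ P_in = P_out, so I_p = P_out/V_p = 72.241/230 = 0.314 A.

I_p ≈ 0.314 A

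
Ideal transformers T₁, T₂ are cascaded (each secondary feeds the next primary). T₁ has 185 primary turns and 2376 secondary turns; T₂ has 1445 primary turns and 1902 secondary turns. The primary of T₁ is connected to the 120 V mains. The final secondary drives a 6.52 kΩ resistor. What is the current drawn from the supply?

After T₁: V = 120.00 × 2376/185 = 1541.2 V.
After T₂: V = 1541.2 × 1902/1445 = 2028.6 V.
I_load = 2028.6/6520 = 0.31114 A, so P_out = 2028.6 × 0.31114 = 631.17 W.
All ideal ⇒ P_in = P_out, so I_supply = 631.17/120 = 5.26 A.

I_supply ≈ 5.26 A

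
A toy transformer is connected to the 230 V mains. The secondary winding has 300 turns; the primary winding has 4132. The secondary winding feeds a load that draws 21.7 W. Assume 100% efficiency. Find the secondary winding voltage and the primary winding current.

V_s ≈ 16.7 V, I_p ≈ 0.0943 A

V_s = V_p × N_s/N_p = 230 × 300/4132 = 16.699 V.
I_s = P/V_s = 21.7/16.699 = 1.2995 A.
I_p = I_s × N_s/N_p = 1.2995 × 300/4132 = 0.0943 A.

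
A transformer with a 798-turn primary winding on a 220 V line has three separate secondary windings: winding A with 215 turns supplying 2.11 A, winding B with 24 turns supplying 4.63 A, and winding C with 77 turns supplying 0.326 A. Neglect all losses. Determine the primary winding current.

V_A = 220 × 215/798 = 59.273 V; V_B = 220 × 24/798 = 6.6165 V; V_C = 220 × 77/798 = 21.228 V.
P_out = V_A I_A + V_B I_B + V_C I_C = 59.273×2.11 + 6.6165×4.63 + 21.228×0.326 = 125.07 + 30.635 + 6.9204 = 162.62 W.
Ideal ⇒ P_in = P_out, so I_p = P_out/V_p = 162.62/220 = 0.739 A.

I_p ≈ 0.739 A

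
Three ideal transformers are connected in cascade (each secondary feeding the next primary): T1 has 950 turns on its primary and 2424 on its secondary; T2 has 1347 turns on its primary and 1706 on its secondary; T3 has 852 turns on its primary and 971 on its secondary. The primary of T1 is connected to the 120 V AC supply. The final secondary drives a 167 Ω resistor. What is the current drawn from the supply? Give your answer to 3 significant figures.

I_supply ≈ 9.75 A

After T1: V = 120.00 × 2424/950 = 306.19 V.
After T2: V = 306.19 × 1706/1347 = 387.79 V.
After T3: V = 387.79 × 971/852 = 441.96 V.
I_load = 441.96/167 = 2.6465 A, so P_out = 441.96 × 2.6465 = 1169.6 W.
All ideal ⇒ P_in = P_out, so I_supply = 1169.6/120 = 9.75 A.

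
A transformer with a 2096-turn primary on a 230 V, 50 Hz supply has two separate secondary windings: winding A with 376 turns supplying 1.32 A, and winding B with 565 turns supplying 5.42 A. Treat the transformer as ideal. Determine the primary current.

I_p ≈ 1.70 A

V_A = 230 × 376/2096 = 41.260 V; V_B = 230 × 565/2096 = 61.999 V.
P_out = V_A I_A + V_B I_B = 41.260×1.32 + 61.999×5.42 = 54.463 + 336.03 = 390.50 W.
Ideal ⇒ P_in = P_out, so I_p = P_out/V_p = 390.50/230 = 1.70 A.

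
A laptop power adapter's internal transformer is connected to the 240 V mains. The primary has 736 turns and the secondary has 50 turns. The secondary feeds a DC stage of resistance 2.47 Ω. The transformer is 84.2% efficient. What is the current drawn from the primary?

V_s = 240 × 50/736 = 16.304 V.
I_s = V_s/R = 16.304/2.47 = 6.6010 A.
P_out = V_s I_s = 16.304 × 6.6010 = 107.62 W.
P_in = P_out/η = 107.62/0.842 = 127.82 W.
I_p = P_in/V_p = 127.82/240 = 0.533 A.

I_p ≈ 0.533 A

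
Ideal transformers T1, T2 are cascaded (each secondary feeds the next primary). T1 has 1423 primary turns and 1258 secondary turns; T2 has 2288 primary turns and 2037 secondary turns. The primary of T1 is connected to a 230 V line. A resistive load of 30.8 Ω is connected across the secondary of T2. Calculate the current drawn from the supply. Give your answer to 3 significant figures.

After T1: V = 230.00 × 1258/1423 = 203.33 V.
After T2: V = 203.33 × 2037/2288 = 181.03 V.
I_load = 181.03/30.8 = 5.8774 A, so P_out = 181.03 × 5.8774 = 1064.0 W.
All ideal ⇒ P_in = P_out, so I_supply = 1064.0/230 = 4.63 A.

I_supply ≈ 4.63 A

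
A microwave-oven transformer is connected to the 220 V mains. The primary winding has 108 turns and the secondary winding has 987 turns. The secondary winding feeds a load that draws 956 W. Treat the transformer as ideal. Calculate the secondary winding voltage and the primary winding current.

V_s ≈ 2010 V, I_p ≈ 4.35 A

V_s = V_p × N_s/N_p = 220 × 987/108 = 2010.6 V.
I_s = P/V_s = 956/2010.6 = 0.47549 A.
I_p = I_s × N_s/N_p = 0.47549 × 987/108 = 4.35 A.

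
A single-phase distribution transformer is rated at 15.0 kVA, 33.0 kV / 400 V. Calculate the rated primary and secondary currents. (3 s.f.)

I_p ≈ 0.455 A, I_s ≈ 37.5 A

I_p = S/V_p = 15000/33000 = 0.455 A.
I_s = S/V_s = 15000/400 = 37.5 A.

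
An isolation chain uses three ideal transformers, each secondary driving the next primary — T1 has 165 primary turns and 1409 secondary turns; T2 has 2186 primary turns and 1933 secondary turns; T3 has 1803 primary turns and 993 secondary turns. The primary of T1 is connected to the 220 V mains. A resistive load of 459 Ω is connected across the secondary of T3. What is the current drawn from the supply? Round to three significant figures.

I_supply ≈ 8.29 A

After T1: V = 220.00 × 1409/165 = 1878.7 V.
After T2: V = 1878.7 × 1933/2186 = 1661.2 V.
After T3: V = 1661.2 × 993/1803 = 914.92 V.
I_load = 914.92/459 = 1.9933 A, so P_out = 914.92 × 1.9933 = 1823.7 W.
All ideal ⇒ P_in = P_out, so I_supply = 1823.7/220 = 8.29 A.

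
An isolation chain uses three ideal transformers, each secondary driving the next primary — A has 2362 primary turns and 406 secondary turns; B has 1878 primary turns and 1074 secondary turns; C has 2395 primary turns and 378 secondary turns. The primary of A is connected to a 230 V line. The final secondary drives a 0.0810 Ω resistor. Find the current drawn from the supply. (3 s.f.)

Secondary of A: V = 230.00 × 406/2362 = 39.534 V.
Secondary of B: V = 39.534 × 1074/1878 = 22.609 V.
Secondary of C: V = 22.609 × 378/2395 = 3.5684 V.
I_load = 3.5684/0.0810 = 44.054 A, so P_out = 3.5684 × 44.054 = 157.20 W.
All ideal ⇒ P_in = P_out, so I_supply = 157.20/230 = 0.683 A.

I_supply ≈ 0.683 A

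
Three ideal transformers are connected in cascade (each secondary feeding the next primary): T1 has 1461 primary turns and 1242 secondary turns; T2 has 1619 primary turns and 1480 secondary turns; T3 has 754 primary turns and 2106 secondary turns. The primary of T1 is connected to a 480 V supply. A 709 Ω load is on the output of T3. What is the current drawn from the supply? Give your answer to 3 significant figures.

I_supply ≈ 3.19 A

Secondary of T1: V = 480.00 × 1242/1461 = 408.05 V.
Secondary of T2: V = 408.05 × 1480/1619 = 373.02 V.
Secondary of T3: V = 373.02 × 2106/754 = 1041.9 V.
I_load = 1041.9/709 = 1.4695 A, so P_out = 1041.9 × 1.4695 = 1531.0 W.
All ideal ⇒ P_in = P_out, so I_supply = 1531.0/480 = 3.19 A.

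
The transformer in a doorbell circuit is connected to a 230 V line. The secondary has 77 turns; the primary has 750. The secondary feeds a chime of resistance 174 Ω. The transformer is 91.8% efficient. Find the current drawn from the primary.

I_p ≈ 0.0152 A

V_s = 230 × 77/750 = 23.613 V.
I_s = V_s/R = 23.613/174 = 0.13571 A.
P_out = V_s I_s = 23.613 × 0.13571 = 3.2045 W.
P_in = P_out/η = 3.2045/0.918 = 3.4908 W.
I_p = P_in/V_p = 3.4908/230 = 0.0152 A.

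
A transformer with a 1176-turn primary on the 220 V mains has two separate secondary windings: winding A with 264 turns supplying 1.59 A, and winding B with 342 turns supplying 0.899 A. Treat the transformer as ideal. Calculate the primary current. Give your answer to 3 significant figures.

I_p ≈ 0.618 A

V_A = 220 × 264/1176 = 49.388 V; V_B = 220 × 342/1176 = 63.980 V.
P_out = V_A I_A + V_B I_B = 49.388×1.59 + 63.980×0.899 = 78.527 + 57.518 = 136.04 W.
Ideal ⇒ P_in = P_out, so I_p = P_out/V_p = 136.04/220 = 0.618 A.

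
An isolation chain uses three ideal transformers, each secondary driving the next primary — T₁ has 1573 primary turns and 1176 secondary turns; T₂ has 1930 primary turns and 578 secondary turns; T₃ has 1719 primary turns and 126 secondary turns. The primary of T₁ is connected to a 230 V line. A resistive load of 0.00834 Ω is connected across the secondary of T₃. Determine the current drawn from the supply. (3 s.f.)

After T₁: V = 230.00 × 1176/1573 = 171.95 V.
After T₂: V = 171.95 × 578/1930 = 51.496 V.
After T₃: V = 51.496 × 126/1719 = 3.7746 V.
I_load = 3.7746/0.00834 = 452.59 A, so P_out = 3.7746 × 452.59 = 1708.4 W.
All ideal ⇒ P_in = P_out, so I_supply = 1708.4/230 = 7.43 A.

I_supply ≈ 7.43 A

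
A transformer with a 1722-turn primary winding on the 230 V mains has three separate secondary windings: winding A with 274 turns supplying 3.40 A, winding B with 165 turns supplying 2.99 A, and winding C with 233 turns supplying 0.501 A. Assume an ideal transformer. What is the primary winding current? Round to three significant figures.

I_p ≈ 0.895 A

V_A = 230 × 274/1722 = 36.597 V; V_B = 230 × 165/1722 = 22.038 V; V_C = 230 × 233/1722 = 31.121 V.
P_out = V_A I_A + V_B I_B + V_C I_C = 36.597×3.40 + 22.038×2.99 + 31.121×0.501 = 124.43 + 65.895 + 15.592 = 205.92 W.
Ideal ⇒ P_in = P_out, so I_p = P_out/V_p = 205.92/230 = 0.895 A.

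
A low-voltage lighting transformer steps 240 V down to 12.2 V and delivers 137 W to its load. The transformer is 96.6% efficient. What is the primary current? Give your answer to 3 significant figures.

P_in = P_out/η = 137/0.966 = 141.82 W.
I_p = P_in/V_p = 141.82/240 = 0.591 A.

I_p ≈ 0.591 A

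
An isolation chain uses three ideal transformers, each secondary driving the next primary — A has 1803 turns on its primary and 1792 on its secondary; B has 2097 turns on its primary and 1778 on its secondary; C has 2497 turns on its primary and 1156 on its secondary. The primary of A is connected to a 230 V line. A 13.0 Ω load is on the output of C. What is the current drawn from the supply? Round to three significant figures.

I_supply ≈ 2.69 A

Secondary of A: V = 230.00 × 1792/1803 = 228.60 V.
Secondary of B: V = 228.60 × 1778/2097 = 193.82 V.
Secondary of C: V = 193.82 × 1156/2497 = 89.731 V.
I_load = 89.731/13.0 = 6.9024 A, so P_out = 89.731 × 6.9024 = 619.36 W.
All ideal ⇒ P_in = P_out, so I_supply = 619.36/230 = 2.69 A.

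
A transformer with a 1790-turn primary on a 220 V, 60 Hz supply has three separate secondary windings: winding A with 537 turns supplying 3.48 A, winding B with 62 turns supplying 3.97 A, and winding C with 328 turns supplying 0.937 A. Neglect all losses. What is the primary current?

V_A = 220 × 537/1790 = 66.000 V; V_B = 220 × 62/1790 = 7.6201 V; V_C = 220 × 328/1790 = 40.313 V.
P_out = V_A I_A + V_B I_B + V_C I_C = 66.000×3.48 + 7.6201×3.97 + 40.313×0.937 = 229.68 + 30.252 + 37.773 = 297.70 W.
Ideal ⇒ P_in = P_out, so I_p = P_out/V_p = 297.70/220 = 1.35 A.

I_p ≈ 1.35 A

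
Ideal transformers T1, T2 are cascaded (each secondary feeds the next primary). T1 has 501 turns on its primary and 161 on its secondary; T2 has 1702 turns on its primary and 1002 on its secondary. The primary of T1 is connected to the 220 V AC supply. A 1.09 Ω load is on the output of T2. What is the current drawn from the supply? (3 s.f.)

I_supply ≈ 7.22 A

Secondary of T1: V = 220.00 × 161/501 = 70.699 V.
Secondary of T2: V = 70.699 × 1002/1702 = 41.622 V.
I_load = 41.622/1.09 = 38.185 A, so P_out = 41.622 × 38.185 = 1589.3 W.
All ideal ⇒ P_in = P_out, so I_supply = 1589.3/220 = 7.22 A.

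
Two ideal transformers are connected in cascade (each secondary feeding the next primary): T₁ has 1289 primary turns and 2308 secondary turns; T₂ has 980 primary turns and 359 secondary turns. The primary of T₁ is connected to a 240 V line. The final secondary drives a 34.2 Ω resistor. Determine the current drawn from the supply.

After T₁: V = 240.00 × 2308/1289 = 429.73 V.
After T₂: V = 429.73 × 359/980 = 157.42 V.
I_load = 157.42/34.2 = 4.6030 A, so P_out = 157.42 × 4.6030 = 724.60 W.
All ideal ⇒ P_in = P_out, so I_supply = 724.60/240 = 3.02 A.

I_supply ≈ 3.02 A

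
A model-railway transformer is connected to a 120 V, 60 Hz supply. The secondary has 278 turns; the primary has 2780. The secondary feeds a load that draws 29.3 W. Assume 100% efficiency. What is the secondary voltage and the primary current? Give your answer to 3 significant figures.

V_s = V_p × N_s/N_p = 120 × 278/2780 = 12.000 V.
I_s = P/V_s = 29.3/12.000 = 2.4417 A.
I_p = I_s × N_s/N_p = 2.4417 × 278/2780 = 0.244 A.

V_s ≈ 12.0 V, I_p ≈ 0.244 A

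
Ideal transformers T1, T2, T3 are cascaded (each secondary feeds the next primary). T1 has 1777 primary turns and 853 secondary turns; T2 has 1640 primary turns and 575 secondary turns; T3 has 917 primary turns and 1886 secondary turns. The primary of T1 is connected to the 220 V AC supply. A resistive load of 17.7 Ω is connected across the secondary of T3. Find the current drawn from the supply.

After T1: V = 220.00 × 853/1777 = 105.60 V.
After T2: V = 105.60 × 575/1640 = 37.026 V.
After T3: V = 37.026 × 1886/917 = 76.152 V.
I_load = 76.152/17.7 = 4.3024 A, so P_out = 76.152 × 4.3024 = 327.63 W.
All ideal ⇒ P_in = P_out, so I_supply = 327.63/220 = 1.49 A.

I_supply ≈ 1.49 A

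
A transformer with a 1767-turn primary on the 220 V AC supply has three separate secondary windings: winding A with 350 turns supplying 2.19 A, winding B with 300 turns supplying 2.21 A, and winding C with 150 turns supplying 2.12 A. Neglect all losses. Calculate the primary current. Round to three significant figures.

V_A = 220 × 350/1767 = 43.577 V; V_B = 220 × 300/1767 = 37.351 V; V_C = 220 × 150/1767 = 18.676 V.
P_out = V_A I_A + V_B I_B + V_C I_C = 43.577×2.19 + 37.351×2.21 + 18.676×2.12 = 95.433 + 82.547 + 39.593 = 217.57 W.
Ideal ⇒ P_in = P_out, so I_p = P_out/V_p = 217.57/220 = 0.989 A.

I_p ≈ 0.989 A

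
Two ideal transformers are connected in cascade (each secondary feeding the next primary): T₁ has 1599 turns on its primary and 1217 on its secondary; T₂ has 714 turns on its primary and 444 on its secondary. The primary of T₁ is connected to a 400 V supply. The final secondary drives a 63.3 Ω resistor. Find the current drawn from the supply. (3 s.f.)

I_supply ≈ 1.42 A

After T₁: V = 400.00 × 1217/1599 = 304.44 V.
After T₂: V = 304.44 × 444/714 = 189.32 V.
I_load = 189.32/63.3 = 2.9908 A, so P_out = 189.32 × 2.9908 = 566.20 W.
All ideal ⇒ P_in = P_out, so I_supply = 566.20/400 = 1.42 A.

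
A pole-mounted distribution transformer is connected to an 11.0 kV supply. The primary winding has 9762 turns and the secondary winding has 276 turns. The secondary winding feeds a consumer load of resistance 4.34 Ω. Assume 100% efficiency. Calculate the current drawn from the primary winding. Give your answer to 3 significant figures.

I_p ≈ 2.03 A

V_s = V_p × N_s/N_p = 11000 × 276/9762 = 311.00 V.
I_s = V_s/R = 311.00/4.34 = 71.659 A.
For an ideal transformer I_p N_p = I_s N_s, so I_p = 71.659 × 276/9762 = 2.03 A.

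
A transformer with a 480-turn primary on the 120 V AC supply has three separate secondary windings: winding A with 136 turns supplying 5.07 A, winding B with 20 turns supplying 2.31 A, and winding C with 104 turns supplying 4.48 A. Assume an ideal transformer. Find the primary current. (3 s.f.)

I_p ≈ 2.50 A

V_A = 120 × 136/480 = 34.000 V; V_B = 120 × 20/480 = 5.0000 V; V_C = 120 × 104/480 = 26.000 V.
P_out = V_A I_A + V_B I_B + V_C I_C = 34.000×5.07 + 5.0000×2.31 + 26.000×4.48 = 172.38 + 11.550 + 116.48 = 300.41 W.
Ideal ⇒ P_in = P_out, so I_p = P_out/V_p = 300.41/120 = 2.50 A.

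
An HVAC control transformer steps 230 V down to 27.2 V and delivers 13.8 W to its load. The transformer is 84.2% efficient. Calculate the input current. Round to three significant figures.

P_in = P_out/η = 13.8/0.842 = 16.390 W.
I_in = P_in/V_in = 16.390/230 = 0.0713 A.

I_in ≈ 0.0713 A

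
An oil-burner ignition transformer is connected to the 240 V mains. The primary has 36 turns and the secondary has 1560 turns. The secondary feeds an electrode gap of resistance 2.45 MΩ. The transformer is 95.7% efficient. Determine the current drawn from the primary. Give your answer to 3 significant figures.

V_s = 240 × 1560/36 = 10400 V.
I_s = V_s/R = 10400/(2.45×10^6) = 0.0042449 A.
P_out = V_s I_s = 10400 × 0.0042449 = 44.147 W.
P_in = P_out/η = 44.147/0.957 = 46.131 W.
I_p = P_in/V_p = 46.131/240 = 0.192 A.

I_p ≈ 0.192 A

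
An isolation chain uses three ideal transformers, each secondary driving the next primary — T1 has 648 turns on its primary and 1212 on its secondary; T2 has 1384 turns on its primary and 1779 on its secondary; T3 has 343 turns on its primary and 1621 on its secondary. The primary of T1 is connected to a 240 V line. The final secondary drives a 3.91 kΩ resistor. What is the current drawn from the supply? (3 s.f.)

Secondary of T1: V = 240.00 × 1212/648 = 448.89 V.
Secondary of T2: V = 448.89 × 1779/1384 = 577.00 V.
Secondary of T3: V = 577.00 × 1621/343 = 2726.9 V.
I_load = 2726.9/3910 = 0.69741 A, so P_out = 2726.9 × 0.69741 = 1901.8 W.
All ideal ⇒ P_in = P_out, so I_supply = 1901.8/240 = 7.92 A.

I_supply ≈ 7.92 A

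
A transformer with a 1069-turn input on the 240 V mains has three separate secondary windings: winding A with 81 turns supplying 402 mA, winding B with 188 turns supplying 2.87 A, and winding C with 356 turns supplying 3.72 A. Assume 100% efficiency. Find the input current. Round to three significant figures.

I_in ≈ 1.77 A

V_A = 240 × 81/1069 = 18.185 V; V_B = 240 × 188/1069 = 42.208 V; V_C = 240 × 356/1069 = 79.925 V.
P_out = V_A I_A + V_B I_B + V_C I_C = 18.185×0.402 + 42.208×2.87 + 79.925×3.72 = 7.3105 + 121.14 + 297.32 = 425.77 W.
Ideal ⇒ P_in = P_out, so I_in = P_out/V_in = 425.77/240 = 1.77 A.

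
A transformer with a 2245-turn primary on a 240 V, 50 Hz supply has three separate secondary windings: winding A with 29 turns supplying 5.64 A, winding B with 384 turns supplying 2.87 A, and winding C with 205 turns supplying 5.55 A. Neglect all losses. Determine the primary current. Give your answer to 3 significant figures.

V_A = 240 × 29/2245 = 3.1002 V; V_B = 240 × 384/2245 = 41.051 V; V_C = 240 × 205/2245 = 21.915 V.
P_out = V_A I_A + V_B I_B + V_C I_C = 3.1002×5.64 + 41.051×2.87 + 21.915×5.55 = 17.485 + 117.82 + 121.63 = 256.93 W.
Ideal ⇒ P_in = P_out, so I_p = P_out/V_p = 256.93/240 = 1.07 A.

I_p ≈ 1.07 A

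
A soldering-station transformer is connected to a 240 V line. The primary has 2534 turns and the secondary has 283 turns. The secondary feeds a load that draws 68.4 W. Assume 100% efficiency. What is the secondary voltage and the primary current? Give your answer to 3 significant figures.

V_s = V_p × N_s/N_p = 240 × 283/2534 = 26.803 V.
I_s = P/V_s = 68.4/26.803 = 2.5519 A.
I_p = I_s × N_s/N_p = 2.5519 × 283/2534 = 0.285 A.

V_s ≈ 26.8 V, I_p ≈ 0.285 A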